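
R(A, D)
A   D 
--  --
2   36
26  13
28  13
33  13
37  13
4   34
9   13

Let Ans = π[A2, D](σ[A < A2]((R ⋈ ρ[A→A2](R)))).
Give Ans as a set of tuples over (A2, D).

ρ[A→A2]: schema becomes (A2, D); tuples unchanged.
R ⋈ ρ[A→A2](R) (natural join on D): {(2, 36, 2), (26, 13, 26), (26, 13, 28), (26, 13, 33), (26, 13, 37), (26, 13, 9), (28, 13, 26), (28, 13, 28), (28, 13, 33), (28, 13, 37), (28, 13, 9), (33, 13, 26), (33, 13, 28), (33, 13, 33), (33, 13, 37), (33, 13, 9), (37, 13, 26), (37, 13, 28), (37, 13, 33), (37, 13, 37), (37, 13, 9), (4, 34, 4), (9, 13, 26), (9, 13, 28), (9, 13, 33), (9, 13, 37), (9, 13, 9)}
Apply σ_{A < A2}; surviving tuples: {(26, 13, 28), (26, 13, 33), (26, 13, 37), (28, 13, 33), (28, 13, 37), (33, 13, 37), (9, 13, 26), (9, 13, 28), (9, 13, 33), (9, 13, 37)}
π_{A2, D} gives {(26, 13), (28, 13), (33, 13), (37, 13)} (6 duplicate(s) eliminated).

{(26, 13), (28, 13), (33, 13), (37, 13)}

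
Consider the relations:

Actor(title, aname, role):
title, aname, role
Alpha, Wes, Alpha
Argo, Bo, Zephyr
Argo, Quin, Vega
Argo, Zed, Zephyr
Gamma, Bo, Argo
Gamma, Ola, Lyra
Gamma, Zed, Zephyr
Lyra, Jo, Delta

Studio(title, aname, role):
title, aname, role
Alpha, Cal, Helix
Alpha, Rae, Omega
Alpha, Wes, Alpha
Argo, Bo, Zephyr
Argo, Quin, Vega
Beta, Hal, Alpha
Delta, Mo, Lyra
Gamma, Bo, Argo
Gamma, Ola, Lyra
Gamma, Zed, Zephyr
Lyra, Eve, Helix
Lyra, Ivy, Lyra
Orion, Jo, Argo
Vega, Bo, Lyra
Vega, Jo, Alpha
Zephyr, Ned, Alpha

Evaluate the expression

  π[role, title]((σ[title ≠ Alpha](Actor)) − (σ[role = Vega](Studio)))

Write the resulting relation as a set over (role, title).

{(Argo, Gamma), (Delta, Lyra), (Lyra, Gamma), (Zephyr, Argo), (Zephyr, Gamma)}

Filtering on title ≠ Alpha leaves {(Argo, Bo, Zephyr), (Argo, Quin, Vega), (Argo, Zed, Zephyr), (Gamma, Bo, Argo), (Gamma, Ola, Lyra), (Gamma, Zed, Zephyr), (Lyra, Jo, Delta)}.
Filtering on role = Vega leaves {(Argo, Quin, Vega)}.
Taking the difference: {(Argo, Bo, Zephyr), (Argo, Zed, Zephyr), (Gamma, Bo, Argo), (Gamma, Ola, Lyra), (Gamma, Zed, Zephyr), (Lyra, Jo, Delta)}
π_{role, title} gives {(Argo, Gamma), (Delta, Lyra), (Lyra, Gamma), (Zephyr, Argo), (Zephyr, Gamma)} (1 duplicate(s) eliminated).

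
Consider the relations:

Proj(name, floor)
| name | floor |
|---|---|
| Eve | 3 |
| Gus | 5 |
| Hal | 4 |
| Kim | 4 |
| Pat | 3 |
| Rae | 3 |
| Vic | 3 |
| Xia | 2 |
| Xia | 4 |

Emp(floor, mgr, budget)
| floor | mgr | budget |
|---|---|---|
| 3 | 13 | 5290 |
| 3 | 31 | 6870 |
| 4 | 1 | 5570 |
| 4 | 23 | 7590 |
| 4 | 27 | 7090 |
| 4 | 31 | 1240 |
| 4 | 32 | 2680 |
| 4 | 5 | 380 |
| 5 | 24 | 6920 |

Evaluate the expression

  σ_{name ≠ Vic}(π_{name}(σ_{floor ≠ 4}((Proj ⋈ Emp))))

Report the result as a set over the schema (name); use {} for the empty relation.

{Eve, Gus, Pat, Rae}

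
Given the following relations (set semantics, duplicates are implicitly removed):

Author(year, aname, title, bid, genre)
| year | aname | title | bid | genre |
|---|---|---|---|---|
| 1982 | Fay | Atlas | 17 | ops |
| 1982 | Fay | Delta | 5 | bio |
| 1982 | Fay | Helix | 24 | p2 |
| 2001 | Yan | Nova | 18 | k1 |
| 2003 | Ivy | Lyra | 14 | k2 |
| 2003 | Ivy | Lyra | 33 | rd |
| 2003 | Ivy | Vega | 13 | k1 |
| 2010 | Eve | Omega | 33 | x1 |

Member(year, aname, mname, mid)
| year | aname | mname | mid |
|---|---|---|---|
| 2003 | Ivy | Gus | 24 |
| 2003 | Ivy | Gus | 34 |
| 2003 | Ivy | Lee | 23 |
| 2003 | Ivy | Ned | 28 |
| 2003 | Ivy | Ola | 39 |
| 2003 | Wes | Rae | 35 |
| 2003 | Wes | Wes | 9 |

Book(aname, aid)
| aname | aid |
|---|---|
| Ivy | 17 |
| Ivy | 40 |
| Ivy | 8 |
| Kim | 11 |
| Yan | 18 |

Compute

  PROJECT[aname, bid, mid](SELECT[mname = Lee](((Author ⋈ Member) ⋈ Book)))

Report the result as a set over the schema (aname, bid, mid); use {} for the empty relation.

{(Ivy, 13, 23), (Ivy, 14, 23), (Ivy, 33, 23)}

Joining Author and Member on year, aname yields {(2003, Ivy, Lyra, 14, k2, Gus, 24), (2003, Ivy, Lyra, 14, k2, Gus, 34), (2003, Ivy, Lyra, 14, k2, Lee, 23), (2003, Ivy, Lyra, 14, k2, Ned, 28), (2003, Ivy, Lyra, 14, k2, Ola, 39), (2003, Ivy, Lyra, 33, rd, Gus, 24), (2003, Ivy, Lyra, 33, rd, Gus, 34), (2003, Ivy, Lyra, 33, rd, Lee, 23), (2003, Ivy, Lyra, 33, rd, Ned, 28), (2003, Ivy, Lyra, 33, rd, Ola, 39), (2003, Ivy, Vega, 13, k1, Gus, 24), (2003, Ivy, Vega, 13, k1, Gus, 34), (2003, Ivy, Vega, 13, k1, Lee, 23), (2003, Ivy, Vega, 13, k1, Ned, 28), (2003, Ivy, Vega, 13, k1, Ola, 39)}.
Joining (Author ⋈ Member) and Book on aname yields {(2003, Ivy, Lyra, 14, k2, Gus, 24, 17), (2003, Ivy, Lyra, 14, k2, Gus, 24, 40), (2003, Ivy, Lyra, 14, k2, Gus, 24, 8), (2003, Ivy, Lyra, 14, k2, Gus, 34, 17), (2003, Ivy, Lyra, 14, k2, Gus, 34, 40), (2003, Ivy, Lyra, 14, k2, Gus, 34, 8), (2003, Ivy, Lyra, 14, k2, Lee, 23, 17), (2003, Ivy, Lyra, 14, k2, Lee, 23, 40), (2003, Ivy, Lyra, 14, k2, Lee, 23, 8), (2003, Ivy, Lyra, 14, k2, Ned, 28, 17), (2003, Ivy, Lyra, 14, k2, Ned, 28, 40), (2003, Ivy, Lyra, 14, k2, Ned, 28, 8), (2003, Ivy, Lyra, 14, k2, Ola, 39, 17), (2003, Ivy, Lyra, 14, k2, Ola, 39, 40), (2003, Ivy, Lyra, 14, k2, Ola, 39, 8), (2003, Ivy, Lyra, 33, rd, Gus, 24, 17), (2003, Ivy, Lyra, 33, rd, Gus, 24, 40), (2003, Ivy, Lyra, 33, rd, Gus, 24, 8), (2003, Ivy, Lyra, 33, rd, Gus, 34, 17), (2003, Ivy, Lyra, 33, rd, Gus, 34, 40), (2003, Ivy, Lyra, 33, rd, Gus, 34, 8), (2003, Ivy, Lyra, 33, rd, Lee, 23, 17), (2003, Ivy, Lyra, 33, rd, Lee, 23, 40), (2003, Ivy, Lyra, 33, rd, Lee, 23, 8), (2003, Ivy, Lyra, 33, rd, Ned, 28, 17), (2003, Ivy, Lyra, 33, rd, Ned, 28, 40), (2003, Ivy, Lyra, 33, rd, Ned, 28, 8), (2003, Ivy, Lyra, 33, rd, Ola, 39, 17), (2003, Ivy, Lyra, 33, rd, Ola, 39, 40), (2003, Ivy, Lyra, 33, rd, Ola, 39, 8), (2003, Ivy, Vega, 13, k1, Gus, 24, 17), (2003, Ivy, Vega, 13, k1, Gus, 24, 40), (2003, Ivy, Vega, 13, k1, Gus, 24, 8), (2003, Ivy, Vega, 13, k1, Gus, 34, 17), (2003, Ivy, Vega, 13, k1, Gus, 34, 40), (2003, Ivy, Vega, 13, k1, Gus, 34, 8), (2003, Ivy, Vega, 13, k1, Lee, 23, 17), (2003, Ivy, Vega, 13, k1, Lee, 23, 40), (2003, Ivy, Vega, 13, k1, Lee, 23, 8), (2003, Ivy, Vega, 13, k1, Ned, 28, 17), (2003, Ivy, Vega, 13, k1, Ned, 28, 40), (2003, Ivy, Vega, 13, k1, Ned, 28, 8), (2003, Ivy, Vega, 13, k1, Ola, 39, 17), (2003, Ivy, Vega, 13, k1, Ola, 39, 40), (2003, Ivy, Vega, 13, k1, Ola, 39, 8)}.
σ[mname = Lee]: keep tuples satisfying mname = Lee → {(2003, Ivy, Lyra, 14, k2, Lee, 23, 17), (2003, Ivy, Lyra, 14, k2, Lee, 23, 40), (2003, Ivy, Lyra, 14, k2, Lee, 23, 8), (2003, Ivy, Lyra, 33, rd, Lee, 23, 17), (2003, Ivy, Lyra, 33, rd, Lee, 23, 40), (2003, Ivy, Lyra, 33, rd, Lee, 23, 8), (2003, Ivy, Vega, 13, k1, Lee, 23, 17), (2003, Ivy, Vega, 13, k1, Lee, 23, 40), (2003, Ivy, Vega, 13, k1, Lee, 23, 8)}
π[aname, bid, mid]: project onto (aname, bid, mid) (6 duplicate(s) eliminated) → {(Ivy, 13, 23), (Ivy, 14, 23), (Ivy, 33, 23)}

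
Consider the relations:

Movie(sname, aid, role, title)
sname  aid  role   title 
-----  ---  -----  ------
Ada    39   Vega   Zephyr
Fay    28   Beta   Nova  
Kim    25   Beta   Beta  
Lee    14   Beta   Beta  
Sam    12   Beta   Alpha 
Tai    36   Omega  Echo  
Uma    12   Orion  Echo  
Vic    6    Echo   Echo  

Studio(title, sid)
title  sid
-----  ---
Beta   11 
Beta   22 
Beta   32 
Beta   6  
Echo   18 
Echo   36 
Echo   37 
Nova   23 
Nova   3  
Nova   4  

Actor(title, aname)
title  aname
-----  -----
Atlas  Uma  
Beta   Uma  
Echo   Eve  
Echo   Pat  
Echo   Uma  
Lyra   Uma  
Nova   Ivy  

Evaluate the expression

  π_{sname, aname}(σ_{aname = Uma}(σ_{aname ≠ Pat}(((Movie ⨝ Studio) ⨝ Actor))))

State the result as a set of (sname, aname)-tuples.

Natural join on title: {(Fay, 28, Beta, Nova, 23), (Fay, 28, Beta, Nova, 3), (Fay, 28, Beta, Nova, 4), (Kim, 25, Beta, Beta, 11), (Kim, 25, Beta, Beta, 22), (Kim, 25, Beta, Beta, 32), (Kim, 25, Beta, Beta, 6), (Lee, 14, Beta, Beta, 11), (Lee, 14, Beta, Beta, 22), (Lee, 14, Beta, Beta, 32), (Lee, 14, Beta, Beta, 6), (Tai, 36, Omega, Echo, 18), (Tai, 36, Omega, Echo, 36), (Tai, 36, Omega, Echo, 37), (Uma, 12, Orion, Echo, 18), (Uma, 12, Orion, Echo, 36), (Uma, 12, Orion, Echo, 37), (Vic, 6, Echo, Echo, 18), (Vic, 6, Echo, Echo, 36), (Vic, 6, Echo, Echo, 37)}
Natural join on title: {(Fay, 28, Beta, Nova, 23, Ivy), (Fay, 28, Beta, Nova, 3, Ivy), (Fay, 28, Beta, Nova, 4, Ivy), (Kim, 25, Beta, Beta, 11, Uma), (Kim, 25, Beta, Beta, 22, Uma), (Kim, 25, Beta, Beta, 32, Uma), (Kim, 25, Beta, Beta, 6, Uma), (Lee, 14, Beta, Beta, 11, Uma), (Lee, 14, Beta, Beta, 22, Uma), (Lee, 14, Beta, Beta, 32, Uma), (Lee, 14, Beta, Beta, 6, Uma), (Tai, 36, Omega, Echo, 18, Eve), (Tai, 36, Omega, Echo, 18, Pat), (Tai, 36, Omega, Echo, 18, Uma), (Tai, 36, Omega, Echo, 36, Eve), (Tai, 36, Omega, Echo, 36, Pat), (Tai, 36, Omega, Echo, 36, Uma), (Tai, 36, Omega, Echo, 37, Eve), (Tai, 36, Omega, Echo, 37, Pat), (Tai, 36, Omega, Echo, 37, Uma), (Uma, 12, Orion, Echo, 18, Eve), (Uma, 12, Orion, Echo, 18, Pat), (Uma, 12, Orion, Echo, 18, Uma), (Uma, 12, Orion, Echo, 36, Eve), (Uma, 12, Orion, Echo, 36, Pat), (Uma, 12, Orion, Echo, 36, Uma), (Uma, 12, Orion, Echo, 37, Eve), (Uma, 12, Orion, Echo, 37, Pat), (Uma, 12, Orion, Echo, 37, Uma), (Vic, 6, Echo, Echo, 18, Eve), (Vic, 6, Echo, Echo, 18, Pat), (Vic, 6, Echo, Echo, 18, Uma), (Vic, 6, Echo, Echo, 36, Eve), (Vic, 6, Echo, Echo, 36, Pat), (Vic, 6, Echo, Echo, 36, Uma), (Vic, 6, Echo, Echo, 37, Eve), (Vic, 6, Echo, Echo, 37, Pat), (Vic, 6, Echo, Echo, 37, Uma)}
Apply σ_{aname ≠ Pat}; surviving tuples: {(Fay, 28, Beta, Nova, 23, Ivy), (Fay, 28, Beta, Nova, 3, Ivy), (Fay, 28, Beta, Nova, 4, Ivy), (Kim, 25, Beta, Beta, 11, Uma), (Kim, 25, Beta, Beta, 22, Uma), (Kim, 25, Beta, Beta, 32, Uma), (Kim, 25, Beta, Beta, 6, Uma), (Lee, 14, Beta, Beta, 11, Uma), (Lee, 14, Beta, Beta, 22, Uma), (Lee, 14, Beta, Beta, 32, Uma), (Lee, 14, Beta, Beta, 6, Uma), (Tai, 36, Omega, Echo, 18, Eve), (Tai, 36, Omega, Echo, 18, Uma), (Tai, 36, Omega, Echo, 36, Eve), (Tai, 36, Omega, Echo, 36, Uma), (Tai, 36, Omega, Echo, 37, Eve), (Tai, 36, Omega, Echo, 37, Uma), (Uma, 12, Orion, Echo, 18, Eve), (Uma, 12, Orion, Echo, 18, Uma), (Uma, 12, Orion, Echo, 36, Eve), (Uma, 12, Orion, Echo, 36, Uma), (Uma, 12, Orion, Echo, 37, Eve), (Uma, 12, Orion, Echo, 37, Uma), (Vic, 6, Echo, Echo, 18, Eve), (Vic, 6, Echo, Echo, 18, Uma), (Vic, 6, Echo, Echo, 36, Eve), (Vic, 6, Echo, Echo, 36, Uma), (Vic, 6, Echo, Echo, 37, Eve), (Vic, 6, Echo, Echo, 37, Uma)}
Apply σ_{aname = Uma}; surviving tuples: {(Kim, 25, Beta, Beta, 11, Uma), (Kim, 25, Beta, Beta, 22, Uma), (Kim, 25, Beta, Beta, 32, Uma), (Kim, 25, Beta, Beta, 6, Uma), (Lee, 14, Beta, Beta, 11, Uma), (Lee, 14, Beta, Beta, 22, Uma), (Lee, 14, Beta, Beta, 32, Uma), (Lee, 14, Beta, Beta, 6, Uma), (Tai, 36, Omega, Echo, 18, Uma), (Tai, 36, Omega, Echo, 36, Uma), (Tai, 36, Omega, Echo, 37, Uma), (Uma, 12, Orion, Echo, 18, Uma), (Uma, 12, Orion, Echo, 36, Uma), (Uma, 12, Orion, Echo, 37, Uma), (Vic, 6, Echo, Echo, 18, Uma), (Vic, 6, Echo, Echo, 36, Uma), (Vic, 6, Echo, Echo, 37, Uma)}
Projecting to sname, aname (12 duplicate(s) eliminated): {(Kim, Uma), (Lee, Uma), (Tai, Uma), (Uma, Uma), (Vic, Uma)}

{(Kim, Uma), (Lee, Uma), (Tai, Uma), (Uma, Uma), (Vic, Uma)}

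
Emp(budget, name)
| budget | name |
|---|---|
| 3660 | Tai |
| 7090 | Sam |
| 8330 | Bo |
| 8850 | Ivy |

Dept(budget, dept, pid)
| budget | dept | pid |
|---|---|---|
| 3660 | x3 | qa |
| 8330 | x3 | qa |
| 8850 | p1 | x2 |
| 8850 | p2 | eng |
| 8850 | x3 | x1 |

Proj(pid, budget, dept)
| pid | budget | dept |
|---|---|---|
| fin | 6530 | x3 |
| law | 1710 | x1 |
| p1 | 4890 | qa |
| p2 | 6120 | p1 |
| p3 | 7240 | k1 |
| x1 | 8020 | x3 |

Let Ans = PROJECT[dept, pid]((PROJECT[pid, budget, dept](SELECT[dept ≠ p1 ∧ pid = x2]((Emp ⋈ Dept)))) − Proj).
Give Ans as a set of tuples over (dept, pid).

Joining Emp and Dept on budget yields {(3660, Tai, x3, qa), (8330, Bo, x3, qa), (8850, Ivy, p1, x2), (8850, Ivy, p2, eng), (8850, Ivy, x3, x1)}.
Selection dept ≠ p1 ∧ pid = x2: {}
Projecting to pid, budget, dept: {}
Difference: {} with {(fin, 6530, x3), (law, 1710, x1), (p1, 4890, qa), (p2, 6120, p1), (p3, 7240, k1), (x1, 8020, x3)} → {}
Projecting to dept, pid: {}

{}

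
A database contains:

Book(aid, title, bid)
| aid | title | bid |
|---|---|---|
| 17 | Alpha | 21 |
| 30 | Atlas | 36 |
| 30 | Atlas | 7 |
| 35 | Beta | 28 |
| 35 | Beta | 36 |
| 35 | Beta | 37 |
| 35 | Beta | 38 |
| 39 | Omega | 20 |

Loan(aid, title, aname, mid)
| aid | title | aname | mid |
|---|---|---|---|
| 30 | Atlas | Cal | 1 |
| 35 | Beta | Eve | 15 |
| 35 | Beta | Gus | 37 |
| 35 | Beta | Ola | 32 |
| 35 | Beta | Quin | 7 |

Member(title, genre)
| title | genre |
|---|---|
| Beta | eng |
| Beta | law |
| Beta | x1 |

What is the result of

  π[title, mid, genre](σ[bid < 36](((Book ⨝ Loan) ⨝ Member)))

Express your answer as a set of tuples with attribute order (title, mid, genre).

{(Beta, 15, eng), (Beta, 15, law), (Beta, 15, x1), (Beta, 32, eng), (Beta, 32, law), (Beta, 32, x1), (Beta, 37, eng), (Beta, 37, law), (Beta, 37, x1), (Beta, 7, eng), (Beta, 7, law), (Beta, 7, x1)}

Joining Book and Loan on aid, title yields {(30, Atlas, 36, Cal, 1), (30, Atlas, 7, Cal, 1), (35, Beta, 28, Eve, 15), (35, Beta, 28, Gus, 37), (35, Beta, 28, Ola, 32), (35, Beta, 28, Quin, 7), (35, Beta, 36, Eve, 15), (35, Beta, 36, Gus, 37), (35, Beta, 36, Ola, 32), (35, Beta, 36, Quin, 7), (35, Beta, 37, Eve, 15), (35, Beta, 37, Gus, 37), (35, Beta, 37, Ola, 32), (35, Beta, 37, Quin, 7), (35, Beta, 38, Eve, 15), (35, Beta, 38, Gus, 37), (35, Beta, 38, Ola, 32), (35, Beta, 38, Quin, 7)}.
Joining (Book ⨝ Loan) and Member on title yields {(35, Beta, 28, Eve, 15, eng), (35, Beta, 28, Eve, 15, law), (35, Beta, 28, Eve, 15, x1), (35, Beta, 28, Gus, 37, eng), (35, Beta, 28, Gus, 37, law), (35, Beta, 28, Gus, 37, x1), (35, Beta, 28, Ola, 32, eng), (35, Beta, 28, Ola, 32, law), (35, Beta, 28, Ola, 32, x1), (35, Beta, 28, Quin, 7, eng), (35, Beta, 28, Quin, 7, law), (35, Beta, 28, Quin, 7, x1), (35, Beta, 36, Eve, 15, eng), (35, Beta, 36, Eve, 15, law), (35, Beta, 36, Eve, 15, x1), (35, Beta, 36, Gus, 37, eng), (35, Beta, 36, Gus, 37, law), (35, Beta, 36, Gus, 37, x1), (35, Beta, 36, Ola, 32, eng), (35, Beta, 36, Ola, 32, law), (35, Beta, 36, Ola, 32, x1), (35, Beta, 36, Quin, 7, eng), (35, Beta, 36, Quin, 7, law), (35, Beta, 36, Quin, 7, x1), (35, Beta, 37, Eve, 15, eng), (35, Beta, 37, Eve, 15, law), (35, Beta, 37, Eve, 15, x1), (35, Beta, 37, Gus, 37, eng), (35, Beta, 37, Gus, 37, law), (35, Beta, 37, Gus, 37, x1), (35, Beta, 37, Ola, 32, eng), (35, Beta, 37, Ola, 32, law), (35, Beta, 37, Ola, 32, x1), (35, Beta, 37, Quin, 7, eng), (35, Beta, 37, Quin, 7, law), (35, Beta, 37, Quin, 7, x1), (35, Beta, 38, Eve, 15, eng), (35, Beta, 38, Eve, 15, law), (35, Beta, 38, Eve, 15, x1), (35, Beta, 38, Gus, 37, eng), (35, Beta, 38, Gus, 37, law), (35, Beta, 38, Gus, 37, x1), (35, Beta, 38, Ola, 32, eng), (35, Beta, 38, Ola, 32, law), (35, Beta, 38, Ola, 32, x1), (35, Beta, 38, Quin, 7, eng), (35, Beta, 38, Quin, 7, law), (35, Beta, 38, Quin, 7, x1)}.
Filtering on bid < 36 leaves {(35, Beta, 28, Eve, 15, eng), (35, Beta, 28, Eve, 15, law), (35, Beta, 28, Eve, 15, x1), (35, Beta, 28, Gus, 37, eng), (35, Beta, 28, Gus, 37, law), (35, Beta, 28, Gus, 37, x1), (35, Beta, 28, Ola, 32, eng), (35, Beta, 28, Ola, 32, law), (35, Beta, 28, Ola, 32, x1), (35, Beta, 28, Quin, 7, eng), (35, Beta, 28, Quin, 7, law), (35, Beta, 28, Quin, 7, x1)}.
Keep only column(s) title, mid, genre: {(Beta, 15, eng), (Beta, 15, law), (Beta, 15, x1), (Beta, 32, eng), (Beta, 32, law), (Beta, 32, x1), (Beta, 37, eng), (Beta, 37, law), (Beta, 37, x1), (Beta, 7, eng), (Beta, 7, law), (Beta, 7, x1)}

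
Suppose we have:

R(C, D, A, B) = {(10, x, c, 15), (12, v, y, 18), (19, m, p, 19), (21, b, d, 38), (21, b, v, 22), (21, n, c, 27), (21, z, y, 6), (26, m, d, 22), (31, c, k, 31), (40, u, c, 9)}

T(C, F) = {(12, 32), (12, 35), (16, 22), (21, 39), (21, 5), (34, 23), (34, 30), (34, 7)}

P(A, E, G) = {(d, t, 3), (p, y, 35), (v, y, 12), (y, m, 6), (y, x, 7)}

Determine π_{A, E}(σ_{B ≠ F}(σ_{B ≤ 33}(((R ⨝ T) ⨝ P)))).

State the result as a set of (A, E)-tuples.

{(v, y), (y, m), (y, x)}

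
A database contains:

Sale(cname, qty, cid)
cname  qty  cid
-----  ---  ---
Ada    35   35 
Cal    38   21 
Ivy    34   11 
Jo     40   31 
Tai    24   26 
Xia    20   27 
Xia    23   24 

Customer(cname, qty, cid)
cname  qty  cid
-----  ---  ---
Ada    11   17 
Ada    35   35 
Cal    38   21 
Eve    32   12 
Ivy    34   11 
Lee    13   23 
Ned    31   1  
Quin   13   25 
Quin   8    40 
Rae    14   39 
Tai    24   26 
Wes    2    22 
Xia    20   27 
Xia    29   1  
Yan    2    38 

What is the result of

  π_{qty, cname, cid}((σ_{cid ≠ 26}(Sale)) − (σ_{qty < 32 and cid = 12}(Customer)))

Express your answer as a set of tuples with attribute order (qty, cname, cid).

{(20, Xia, 27), (23, Xia, 24), (34, Ivy, 11), (35, Ada, 35), (38, Cal, 21), (40, Jo, 31)}

σ[cid ≠ 26]: keep tuples satisfying cid ≠ 26 → {(Ada, 35, 35), (Cal, 38, 21), (Ivy, 34, 11), (Jo, 40, 31), (Xia, 20, 27), (Xia, 23, 24)}
σ[qty < 32 and cid = 12]: keep tuples satisfying qty < 32 and cid = 12 → {}
Taking the difference: {(Ada, 35, 35), (Cal, 38, 21), (Ivy, 34, 11), (Jo, 40, 31), (Xia, 20, 27), (Xia, 23, 24)}
Projecting to qty, cname, cid: {(20, Xia, 27), (23, Xia, 24), (34, Ivy, 11), (35, Ada, 35), (38, Cal, 21), (40, Jo, 31)}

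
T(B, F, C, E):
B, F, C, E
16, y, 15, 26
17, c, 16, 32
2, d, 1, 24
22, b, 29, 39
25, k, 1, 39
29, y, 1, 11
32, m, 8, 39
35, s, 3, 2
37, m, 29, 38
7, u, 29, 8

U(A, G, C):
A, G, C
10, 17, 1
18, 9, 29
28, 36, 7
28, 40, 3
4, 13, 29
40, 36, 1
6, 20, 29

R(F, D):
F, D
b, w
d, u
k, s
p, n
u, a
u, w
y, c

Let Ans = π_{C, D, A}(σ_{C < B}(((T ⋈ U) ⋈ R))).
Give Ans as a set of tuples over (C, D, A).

T ⋈ U (natural join on C): {(2, d, 1, 24, 10, 17), (2, d, 1, 24, 40, 36), (22, b, 29, 39, 18, 9), (22, b, 29, 39, 4, 13), (22, b, 29, 39, 6, 20), (25, k, 1, 39, 10, 17), (25, k, 1, 39, 40, 36), (29, y, 1, 11, 10, 17), (29, y, 1, 11, 40, 36), (35, s, 3, 2, 28, 40), (37, m, 29, 38, 18, 9), (37, m, 29, 38, 4, 13), (37, m, 29, 38, 6, 20), (7, u, 29, 8, 18, 9), (7, u, 29, 8, 4, 13), (7, u, 29, 8, 6, 20)}
(T ⋈ U) ⋈ R (natural join on F): {(2, d, 1, 24, 10, 17, u), (2, d, 1, 24, 40, 36, u), (22, b, 29, 39, 18, 9, w), (22, b, 29, 39, 4, 13, w), (22, b, 29, 39, 6, 20, w), (25, k, 1, 39, 10, 17, s), (25, k, 1, 39, 40, 36, s), (29, y, 1, 11, 10, 17, c), (29, y, 1, 11, 40, 36, c), (7, u, 29, 8, 18, 9, a), (7, u, 29, 8, 18, 9, w), (7, u, 29, 8, 4, 13, a), (7, u, 29, 8, 4, 13, w), (7, u, 29, 8, 6, 20, a), (7, u, 29, 8, 6, 20, w)}
Apply σ_{C < B}; surviving tuples: {(2, d, 1, 24, 10, 17, u), (2, d, 1, 24, 40, 36, u), (25, k, 1, 39, 10, 17, s), (25, k, 1, 39, 40, 36, s), (29, y, 1, 11, 10, 17, c), (29, y, 1, 11, 40, 36, c)}
Keep only column(s) C, D, A: {(1, c, 10), (1, c, 40), (1, s, 10), (1, s, 40), (1, u, 10), (1, u, 40)}

{(1, c, 10), (1, c, 40), (1, s, 10), (1, s, 40), (1, u, 10), (1, u, 40)}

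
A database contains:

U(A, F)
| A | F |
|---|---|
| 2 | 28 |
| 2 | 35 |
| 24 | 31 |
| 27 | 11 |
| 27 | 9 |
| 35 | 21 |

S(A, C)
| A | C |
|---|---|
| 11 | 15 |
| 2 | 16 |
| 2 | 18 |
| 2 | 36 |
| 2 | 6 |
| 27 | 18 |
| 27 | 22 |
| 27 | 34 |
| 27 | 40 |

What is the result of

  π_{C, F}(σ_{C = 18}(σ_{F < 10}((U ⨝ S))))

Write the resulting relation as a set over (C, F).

{(18, 9)}

Natural join on A: {(2, 28, 16), (2, 28, 18), (2, 28, 36), (2, 28, 6), (2, 35, 16), (2, 35, 18), (2, 35, 36), (2, 35, 6), (27, 11, 18), (27, 11, 22), (27, 11, 34), (27, 11, 40), (27, 9, 18), (27, 9, 22), (27, 9, 34), (27, 9, 40)}
σ[F < 10]: keep tuples satisfying F < 10 → {(27, 9, 18), (27, 9, 22), (27, 9, 34), (27, 9, 40)}
σ[C = 18]: keep tuples satisfying C = 18 → {(27, 9, 18)}
Projecting to C, F: {(18, 9)}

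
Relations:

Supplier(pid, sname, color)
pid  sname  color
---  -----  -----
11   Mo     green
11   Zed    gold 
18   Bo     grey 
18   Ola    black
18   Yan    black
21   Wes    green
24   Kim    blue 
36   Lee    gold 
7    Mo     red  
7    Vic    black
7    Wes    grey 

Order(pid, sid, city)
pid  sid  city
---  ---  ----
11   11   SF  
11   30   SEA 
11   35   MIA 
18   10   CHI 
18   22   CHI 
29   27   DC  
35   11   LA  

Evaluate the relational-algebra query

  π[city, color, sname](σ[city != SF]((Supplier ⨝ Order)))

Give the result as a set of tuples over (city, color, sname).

{(CHI, black, Ola), (CHI, black, Yan), (CHI, grey, Bo), (MIA, gold, Zed), (MIA, green, Mo), (SEA, gold, Zed), (SEA, green, Mo)}

Supplier ⋈ Order (natural join on pid): {(11, Mo, green, 11, SF), (11, Mo, green, 30, SEA), (11, Mo, green, 35, MIA), (11, Zed, gold, 11, SF), (11, Zed, gold, 30, SEA), (11, Zed, gold, 35, MIA), (18, Bo, grey, 10, CHI), (18, Bo, grey, 22, CHI), (18, Ola, black, 10, CHI), (18, Ola, black, 22, CHI), (18, Yan, black, 10, CHI), (18, Yan, black, 22, CHI)}
Apply σ_{city != SF}; surviving tuples: {(11, Mo, green, 30, SEA), (11, Mo, green, 35, MIA), (11, Zed, gold, 30, SEA), (11, Zed, gold, 35, MIA), (18, Bo, grey, 10, CHI), (18, Bo, grey, 22, CHI), (18, Ola, black, 10, CHI), (18, Ola, black, 22, CHI), (18, Yan, black, 10, CHI), (18, Yan, black, 22, CHI)}
Projecting to city, color, sname (3 duplicate(s) eliminated): {(CHI, black, Ola), (CHI, black, Yan), (CHI, grey, Bo), (MIA, gold, Zed), (MIA, green, Mo), (SEA, gold, Zed), (SEA, green, Mo)}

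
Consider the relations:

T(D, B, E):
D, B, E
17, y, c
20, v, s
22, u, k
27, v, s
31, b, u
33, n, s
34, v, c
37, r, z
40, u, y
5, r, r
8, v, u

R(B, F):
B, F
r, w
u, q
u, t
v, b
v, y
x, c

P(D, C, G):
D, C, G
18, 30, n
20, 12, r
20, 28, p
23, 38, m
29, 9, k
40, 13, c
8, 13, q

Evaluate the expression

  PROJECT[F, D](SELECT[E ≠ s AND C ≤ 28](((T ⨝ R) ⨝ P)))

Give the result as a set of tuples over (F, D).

{(b, 8), (q, 40), (t, 40), (y, 8)}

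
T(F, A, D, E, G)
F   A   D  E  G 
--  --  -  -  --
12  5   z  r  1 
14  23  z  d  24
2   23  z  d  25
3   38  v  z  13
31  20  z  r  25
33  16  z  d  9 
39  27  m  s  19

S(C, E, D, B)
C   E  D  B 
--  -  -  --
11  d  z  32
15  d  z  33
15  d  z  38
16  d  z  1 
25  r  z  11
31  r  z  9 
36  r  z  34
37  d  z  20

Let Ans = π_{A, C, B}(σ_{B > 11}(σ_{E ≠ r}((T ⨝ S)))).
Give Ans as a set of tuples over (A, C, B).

{(16, 11, 32), (16, 15, 33), (16, 15, 38), (16, 37, 20), (23, 11, 32), (23, 15, 33), (23, 15, 38), (23, 37, 20)}

Natural join on D, E: {(12, 5, z, r, 1, 25, 11), (12, 5, z, r, 1, 31, 9), (12, 5, z, r, 1, 36, 34), (14, 23, z, d, 24, 11, 32), (14, 23, z, d, 24, 15, 33), (14, 23, z, d, 24, 15, 38), (14, 23, z, d, 24, 16, 1), (14, 23, z, d, 24, 37, 20), (2, 23, z, d, 25, 11, 32), (2, 23, z, d, 25, 15, 33), (2, 23, z, d, 25, 15, 38), (2, 23, z, d, 25, 16, 1), (2, 23, z, d, 25, 37, 20), (31, 20, z, r, 25, 25, 11), (31, 20, z, r, 25, 31, 9), (31, 20, z, r, 25, 36, 34), (33, 16, z, d, 9, 11, 32), (33, 16, z, d, 9, 15, 33), (33, 16, z, d, 9, 15, 38), (33, 16, z, d, 9, 16, 1), (33, 16, z, d, 9, 37, 20)}
Selection E ≠ r: {(14, 23, z, d, 24, 11, 32), (14, 23, z, d, 24, 15, 33), (14, 23, z, d, 24, 15, 38), (14, 23, z, d, 24, 16, 1), (14, 23, z, d, 24, 37, 20), (2, 23, z, d, 25, 11, 32), (2, 23, z, d, 25, 15, 33), (2, 23, z, d, 25, 15, 38), (2, 23, z, d, 25, 16, 1), (2, 23, z, d, 25, 37, 20), (33, 16, z, d, 9, 11, 32), (33, 16, z, d, 9, 15, 33), (33, 16, z, d, 9, 15, 38), (33, 16, z, d, 9, 16, 1), (33, 16, z, d, 9, 37, 20)}
Selection B > 11: {(14, 23, z, d, 24, 11, 32), (14, 23, z, d, 24, 15, 33), (14, 23, z, d, 24, 15, 38), (14, 23, z, d, 24, 37, 20), (2, 23, z, d, 25, 11, 32), (2, 23, z, d, 25, 15, 33), (2, 23, z, d, 25, 15, 38), (2, 23, z, d, 25, 37, 20), (33, 16, z, d, 9, 11, 32), (33, 16, z, d, 9, 15, 33), (33, 16, z, d, 9, 15, 38), (33, 16, z, d, 9, 37, 20)}
π_{A, C, B} gives {(16, 11, 32), (16, 15, 33), (16, 15, 38), (16, 37, 20), (23, 11, 32), (23, 15, 33), (23, 15, 38), (23, 37, 20)} (4 duplicate(s) eliminated).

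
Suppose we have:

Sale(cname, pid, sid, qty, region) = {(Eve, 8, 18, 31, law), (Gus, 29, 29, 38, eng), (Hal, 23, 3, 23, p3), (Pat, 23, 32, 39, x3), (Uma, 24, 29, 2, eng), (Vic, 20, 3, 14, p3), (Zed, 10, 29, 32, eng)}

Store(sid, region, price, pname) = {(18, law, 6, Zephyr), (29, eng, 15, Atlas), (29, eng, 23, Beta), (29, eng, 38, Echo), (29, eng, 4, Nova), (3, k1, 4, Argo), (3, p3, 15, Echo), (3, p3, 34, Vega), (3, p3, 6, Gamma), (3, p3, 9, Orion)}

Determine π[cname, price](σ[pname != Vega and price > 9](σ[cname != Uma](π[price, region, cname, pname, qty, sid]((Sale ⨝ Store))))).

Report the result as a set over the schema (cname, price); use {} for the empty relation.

Sale ⋈ Store (natural join on sid, region): {(Eve, 8, 18, 31, law, 6, Zephyr), (Gus, 29, 29, 38, eng, 15, Atlas), (Gus, 29, 29, 38, eng, 23, Beta), (Gus, 29, 29, 38, eng, 38, Echo), (Gus, 29, 29, 38, eng, 4, Nova), (Hal, 23, 3, 23, p3, 15, Echo), (Hal, 23, 3, 23, p3, 34, Vega), (Hal, 23, 3, 23, p3, 6, Gamma), (Hal, 23, 3, 23, p3, 9, Orion), (Uma, 24, 29, 2, eng, 15, Atlas), (Uma, 24, 29, 2, eng, 23, Beta), (Uma, 24, 29, 2, eng, 38, Echo), (Uma, 24, 29, 2, eng, 4, Nova), (Vic, 20, 3, 14, p3, 15, Echo), (Vic, 20, 3, 14, p3, 34, Vega), (Vic, 20, 3, 14, p3, 6, Gamma), (Vic, 20, 3, 14, p3, 9, Orion), (Zed, 10, 29, 32, eng, 15, Atlas), (Zed, 10, 29, 32, eng, 23, Beta), (Zed, 10, 29, 32, eng, 38, Echo), (Zed, 10, 29, 32, eng, 4, Nova)}
π[price, region, cname, pname, qty, sid]: project onto (price, region, cname, pname, qty, sid) → {(15, eng, Gus, Atlas, 38, 29), (15, eng, Uma, Atlas, 2, 29), (15, eng, Zed, Atlas, 32, 29), (15, p3, Hal, Echo, 23, 3), (15, p3, Vic, Echo, 14, 3), (23, eng, Gus, Beta, 38, 29), (23, eng, Uma, Beta, 2, 29), (23, eng, Zed, Beta, 32, 29), (34, p3, Hal, Vega, 23, 3), (34, p3, Vic, Vega, 14, 3), (38, eng, Gus, Echo, 38, 29), (38, eng, Uma, Echo, 2, 29), (38, eng, Zed, Echo, 32, 29), (4, eng, Gus, Nova, 38, 29), (4, eng, Uma, Nova, 2, 29), (4, eng, Zed, Nova, 32, 29), (6, law, Eve, Zephyr, 31, 18), (6, p3, Hal, Gamma, 23, 3), (6, p3, Vic, Gamma, 14, 3), (9, p3, Hal, Orion, 23, 3), (9, p3, Vic, Orion, 14, 3)}
Filtering on cname != Uma leaves {(15, eng, Gus, Atlas, 38, 29), (15, eng, Zed, Atlas, 32, 29), (15, p3, Hal, Echo, 23, 3), (15, p3, Vic, Echo, 14, 3), (23, eng, Gus, Beta, 38, 29), (23, eng, Zed, Beta, 32, 29), (34, p3, Hal, Vega, 23, 3), (34, p3, Vic, Vega, 14, 3), (38, eng, Gus, Echo, 38, 29), (38, eng, Zed, Echo, 32, 29), (4, eng, Gus, Nova, 38, 29), (4, eng, Zed, Nova, 32, 29), (6, law, Eve, Zephyr, 31, 18), (6, p3, Hal, Gamma, 23, 3), (6, p3, Vic, Gamma, 14, 3), (9, p3, Hal, Orion, 23, 3), (9, p3, Vic, Orion, 14, 3)}.
Filtering on pname != Vega and price > 9 leaves {(15, eng, Gus, Atlas, 38, 29), (15, eng, Zed, Atlas, 32, 29), (15, p3, Hal, Echo, 23, 3), (15, p3, Vic, Echo, 14, 3), (23, eng, Gus, Beta, 38, 29), (23, eng, Zed, Beta, 32, 29), (38, eng, Gus, Echo, 38, 29), (38, eng, Zed, Echo, 32, 29)}.
π[cname, price]: project onto (cname, price) → {(Gus, 15), (Gus, 23), (Gus, 38), (Hal, 15), (Vic, 15), (Zed, 15), (Zed, 23), (Zed, 38)}

{(Gus, 15), (Gus, 23), (Gus, 38), (Hal, 15), (Vic, 15), (Zed, 15), (Zed, 23), (Zed, 38)}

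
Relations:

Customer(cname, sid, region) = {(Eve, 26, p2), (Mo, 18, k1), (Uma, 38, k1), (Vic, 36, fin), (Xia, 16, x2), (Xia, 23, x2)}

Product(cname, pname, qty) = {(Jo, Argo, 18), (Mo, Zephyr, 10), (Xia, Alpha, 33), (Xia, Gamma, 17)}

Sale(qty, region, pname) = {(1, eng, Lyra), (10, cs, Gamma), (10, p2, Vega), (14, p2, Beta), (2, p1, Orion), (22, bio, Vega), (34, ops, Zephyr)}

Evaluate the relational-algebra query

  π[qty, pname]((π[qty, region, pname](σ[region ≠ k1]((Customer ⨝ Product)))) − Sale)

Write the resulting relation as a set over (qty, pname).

{(17, Gamma), (33, Alpha)}

Joining Customer and Product on cname yields {(Mo, 18, k1, Zephyr, 10), (Xia, 16, x2, Alpha, 33), (Xia, 16, x2, Gamma, 17), (Xia, 23, x2, Alpha, 33), (Xia, 23, x2, Gamma, 17)}.
σ[region ≠ k1]: keep tuples satisfying region ≠ k1 → {(Xia, 16, x2, Alpha, 33), (Xia, 16, x2, Gamma, 17), (Xia, 23, x2, Alpha, 33), (Xia, 23, x2, Gamma, 17)}
Projecting to qty, region, pname (2 duplicate(s) eliminated): {(17, x2, Gamma), (33, x2, Alpha)}
Taking the difference: {(17, x2, Gamma), (33, x2, Alpha)}
Projecting to qty, pname: {(17, Gamma), (33, Alpha)}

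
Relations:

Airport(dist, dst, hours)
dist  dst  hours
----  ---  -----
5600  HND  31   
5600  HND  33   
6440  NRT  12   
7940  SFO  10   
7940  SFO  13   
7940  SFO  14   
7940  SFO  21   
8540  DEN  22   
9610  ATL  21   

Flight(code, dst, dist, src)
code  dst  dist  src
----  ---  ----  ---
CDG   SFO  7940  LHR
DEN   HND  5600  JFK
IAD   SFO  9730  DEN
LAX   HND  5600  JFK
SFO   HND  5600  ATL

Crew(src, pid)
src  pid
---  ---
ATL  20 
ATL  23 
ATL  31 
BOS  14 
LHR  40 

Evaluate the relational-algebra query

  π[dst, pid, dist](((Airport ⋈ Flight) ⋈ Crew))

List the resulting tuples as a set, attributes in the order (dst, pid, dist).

{(HND, 20, 5600), (HND, 23, 5600), (HND, 31, 5600), (SFO, 40, 7940)}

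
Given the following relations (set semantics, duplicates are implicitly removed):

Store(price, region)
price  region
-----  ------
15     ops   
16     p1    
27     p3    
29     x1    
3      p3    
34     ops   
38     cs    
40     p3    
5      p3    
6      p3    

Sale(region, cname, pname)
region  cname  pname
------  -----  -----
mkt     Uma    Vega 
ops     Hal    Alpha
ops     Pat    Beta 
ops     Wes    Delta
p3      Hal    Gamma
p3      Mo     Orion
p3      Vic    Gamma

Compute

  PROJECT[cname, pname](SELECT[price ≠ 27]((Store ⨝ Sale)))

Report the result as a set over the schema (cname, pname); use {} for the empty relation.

Natural join on region: {(15, ops, Hal, Alpha), (15, ops, Pat, Beta), (15, ops, Wes, Delta), (27, p3, Hal, Gamma), (27, p3, Mo, Orion), (27, p3, Vic, Gamma), (3, p3, Hal, Gamma), (3, p3, Mo, Orion), (3, p3, Vic, Gamma), (34, ops, Hal, Alpha), (34, ops, Pat, Beta), (34, ops, Wes, Delta), (40, p3, Hal, Gamma), (40, p3, Mo, Orion), (40, p3, Vic, Gamma), (5, p3, Hal, Gamma), (5, p3, Mo, Orion), (5, p3, Vic, Gamma), (6, p3, Hal, Gamma), (6, p3, Mo, Orion), (6, p3, Vic, Gamma)}
Apply σ_{price ≠ 27}; surviving tuples: {(15, ops, Hal, Alpha), (15, ops, Pat, Beta), (15, ops, Wes, Delta), (3, p3, Hal, Gamma), (3, p3, Mo, Orion), (3, p3, Vic, Gamma), (34, ops, Hal, Alpha), (34, ops, Pat, Beta), (34, ops, Wes, Delta), (40, p3, Hal, Gamma), (40, p3, Mo, Orion), (40, p3, Vic, Gamma), (5, p3, Hal, Gamma), (5, p3, Mo, Orion), (5, p3, Vic, Gamma), (6, p3, Hal, Gamma), (6, p3, Mo, Orion), (6, p3, Vic, Gamma)}
π_{cname, pname} gives {(Hal, Alpha), (Hal, Gamma), (Mo, Orion), (Pat, Beta), (Vic, Gamma), (Wes, Delta)} (12 duplicate(s) eliminated).

{(Hal, Alpha), (Hal, Gamma), (Mo, Orion), (Pat, Beta), (Vic, Gamma), (Wes, Delta)}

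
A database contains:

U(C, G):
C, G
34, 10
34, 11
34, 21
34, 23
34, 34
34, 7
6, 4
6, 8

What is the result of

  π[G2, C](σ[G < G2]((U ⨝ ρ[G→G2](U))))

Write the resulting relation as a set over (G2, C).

{(10, 34), (11, 34), (21, 34), (23, 34), (34, 34), (8, 6)}

ρ[G→G2]: schema becomes (C, G2); tuples unchanged.
U ⋈ ρ[G→G2](U) (natural join on C): {(34, 10, 10), (34, 10, 11), (34, 10, 21), (34, 10, 23), (34, 10, 34), (34, 10, 7), (34, 11, 10), (34, 11, 11), (34, 11, 21), (34, 11, 23), (34, 11, 34), (34, 11, 7), (34, 21, 10), (34, 21, 11), (34, 21, 21), (34, 21, 23), (34, 21, 34), (34, 21, 7), (34, 23, 10), (34, 23, 11), (34, 23, 21), (34, 23, 23), (34, 23, 34), (34, 23, 7), (34, 34, 10), (34, 34, 11), (34, 34, 21), (34, 34, 23), (34, 34, 34), (34, 34, 7), (34, 7, 10), (34, 7, 11), (34, 7, 21), (34, 7, 23), (34, 7, 34), (34, 7, 7), (6, 4, 4), (6, 4, 8), (6, 8, 4), (6, 8, 8)}
σ[G < G2]: keep tuples satisfying G < G2 → {(34, 10, 11), (34, 10, 21), (34, 10, 23), (34, 10, 34), (34, 11, 21), (34, 11, 23), (34, 11, 34), (34, 21, 23), (34, 21, 34), (34, 23, 34), (34, 7, 10), (34, 7, 11), (34, 7, 21), (34, 7, 23), (34, 7, 34), (6, 4, 8)}
Projecting to G2, C (10 duplicate(s) eliminated): {(10, 34), (11, 34), (21, 34), (23, 34), (34, 34), (8, 6)}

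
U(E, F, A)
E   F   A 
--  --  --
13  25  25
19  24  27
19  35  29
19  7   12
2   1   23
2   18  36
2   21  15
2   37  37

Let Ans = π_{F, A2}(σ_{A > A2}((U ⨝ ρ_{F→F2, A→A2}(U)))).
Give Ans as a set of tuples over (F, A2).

{(1, 15), (18, 15), (18, 23), (24, 12), (35, 12), (35, 27), (37, 15), (37, 23), (37, 36)}

ρ[F→F2, A→A2]: schema becomes (E, F2, A2); tuples unchanged.
U ⋈ ρ_{F→F2, A→A2}(U) (natural join on E): {(13, 25, 25, 25, 25), (19, 24, 27, 24, 27), (19, 24, 27, 35, 29), (19, 24, 27, 7, 12), (19, 35, 29, 24, 27), (19, 35, 29, 35, 29), (19, 35, 29, 7, 12), (19, 7, 12, 24, 27), (19, 7, 12, 35, 29), (19, 7, 12, 7, 12), (2, 1, 23, 1, 23), (2, 1, 23, 18, 36), (2, 1, 23, 21, 15), (2, 1, 23, 37, 37), (2, 18, 36, 1, 23), (2, 18, 36, 18, 36), (2, 18, 36, 21, 15), (2, 18, 36, 37, 37), (2, 21, 15, 1, 23), (2, 21, 15, 18, 36), (2, 21, 15, 21, 15), (2, 21, 15, 37, 37), (2, 37, 37, 1, 23), (2, 37, 37, 18, 36), (2, 37, 37, 21, 15), (2, 37, 37, 37, 37)}
Apply σ_{A > A2}; surviving tuples: {(19, 24, 27, 7, 12), (19, 35, 29, 24, 27), (19, 35, 29, 7, 12), (2, 1, 23, 21, 15), (2, 18, 36, 1, 23), (2, 18, 36, 21, 15), (2, 37, 37, 1, 23), (2, 37, 37, 18, 36), (2, 37, 37, 21, 15)}
π[F, A2]: project onto (F, A2) → {(1, 15), (18, 15), (18, 23), (24, 12), (35, 12), (35, 27), (37, 15), (37, 23), (37, 36)}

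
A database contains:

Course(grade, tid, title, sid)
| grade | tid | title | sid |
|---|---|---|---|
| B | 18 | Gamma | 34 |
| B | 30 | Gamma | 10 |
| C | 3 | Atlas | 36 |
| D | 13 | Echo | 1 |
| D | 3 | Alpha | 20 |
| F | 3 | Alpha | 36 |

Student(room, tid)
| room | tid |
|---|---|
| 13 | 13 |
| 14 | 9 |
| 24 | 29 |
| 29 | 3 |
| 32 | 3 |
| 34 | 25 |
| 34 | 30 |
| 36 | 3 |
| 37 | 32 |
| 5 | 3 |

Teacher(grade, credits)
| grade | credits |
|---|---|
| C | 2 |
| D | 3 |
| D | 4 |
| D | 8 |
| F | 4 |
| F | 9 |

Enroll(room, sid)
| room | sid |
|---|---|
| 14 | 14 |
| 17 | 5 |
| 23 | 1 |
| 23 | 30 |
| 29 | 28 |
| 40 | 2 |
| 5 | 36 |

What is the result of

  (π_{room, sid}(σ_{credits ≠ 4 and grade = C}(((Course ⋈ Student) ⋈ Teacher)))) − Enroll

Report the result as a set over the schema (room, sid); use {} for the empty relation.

Natural join on tid: {(B, 30, Gamma, 10, 34), (C, 3, Atlas, 36, 29), (C, 3, Atlas, 36, 32), (C, 3, Atlas, 36, 36), (C, 3, Atlas, 36, 5), (D, 13, Echo, 1, 13), (D, 3, Alpha, 20, 29), (D, 3, Alpha, 20, 32), (D, 3, Alpha, 20, 36), (D, 3, Alpha, 20, 5), (F, 3, Alpha, 36, 29), (F, 3, Alpha, 36, 32), (F, 3, Alpha, 36, 36), (F, 3, Alpha, 36, 5)}
Natural join on grade: {(C, 3, Atlas, 36, 29, 2), (C, 3, Atlas, 36, 32, 2), (C, 3, Atlas, 36, 36, 2), (C, 3, Atlas, 36, 5, 2), (D, 13, Echo, 1, 13, 3), (D, 13, Echo, 1, 13, 4), (D, 13, Echo, 1, 13, 8), (D, 3, Alpha, 20, 29, 3), (D, 3, Alpha, 20, 29, 4), (D, 3, Alpha, 20, 29, 8), (D, 3, Alpha, 20, 32, 3), (D, 3, Alpha, 20, 32, 4), (D, 3, Alpha, 20, 32, 8), (D, 3, Alpha, 20, 36, 3), (D, 3, Alpha, 20, 36, 4), (D, 3, Alpha, 20, 36, 8), (D, 3, Alpha, 20, 5, 3), (D, 3, Alpha, 20, 5, 4), (D, 3, Alpha, 20, 5, 8), (F, 3, Alpha, 36, 29, 4), (F, 3, Alpha, 36, 29, 9), (F, 3, Alpha, 36, 32, 4), (F, 3, Alpha, 36, 32, 9), (F, 3, Alpha, 36, 36, 4), (F, 3, Alpha, 36, 36, 9), (F, 3, Alpha, 36, 5, 4), (F, 3, Alpha, 36, 5, 9)}
Selection credits ≠ 4 and grade = C: {(C, 3, Atlas, 36, 29, 2), (C, 3, Atlas, 36, 32, 2), (C, 3, Atlas, 36, 36, 2), (C, 3, Atlas, 36, 5, 2)}
Keep only column(s) room, sid: {(29, 36), (32, 36), (36, 36), (5, 36)}
Set difference of the two operands is {(29, 36), (32, 36), (36, 36)}.

{(29, 36), (32, 36), (36, 36)}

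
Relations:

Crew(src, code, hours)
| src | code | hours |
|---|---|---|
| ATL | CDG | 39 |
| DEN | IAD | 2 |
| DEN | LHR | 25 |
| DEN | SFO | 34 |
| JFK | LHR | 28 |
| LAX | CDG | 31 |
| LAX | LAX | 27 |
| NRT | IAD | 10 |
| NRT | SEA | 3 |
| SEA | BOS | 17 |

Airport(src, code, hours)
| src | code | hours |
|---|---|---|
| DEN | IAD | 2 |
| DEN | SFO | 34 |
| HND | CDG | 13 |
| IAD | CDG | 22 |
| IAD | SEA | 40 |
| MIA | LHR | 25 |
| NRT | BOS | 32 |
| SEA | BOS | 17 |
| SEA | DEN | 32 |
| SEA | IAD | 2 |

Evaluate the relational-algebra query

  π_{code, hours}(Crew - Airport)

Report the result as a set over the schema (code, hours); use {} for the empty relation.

{(CDG, 31), (CDG, 39), (IAD, 10), (LAX, 27), (LHR, 25), (LHR, 28), (SEA, 3)}

Taking the difference: {(ATL, CDG, 39), (DEN, LHR, 25), (JFK, LHR, 28), (LAX, CDG, 31), (LAX, LAX, 27), (NRT, IAD, 10), (NRT, SEA, 3)}
π[code, hours]: project onto (code, hours) → {(CDG, 31), (CDG, 39), (IAD, 10), (LAX, 27), (LHR, 25), (LHR, 28), (SEA, 3)}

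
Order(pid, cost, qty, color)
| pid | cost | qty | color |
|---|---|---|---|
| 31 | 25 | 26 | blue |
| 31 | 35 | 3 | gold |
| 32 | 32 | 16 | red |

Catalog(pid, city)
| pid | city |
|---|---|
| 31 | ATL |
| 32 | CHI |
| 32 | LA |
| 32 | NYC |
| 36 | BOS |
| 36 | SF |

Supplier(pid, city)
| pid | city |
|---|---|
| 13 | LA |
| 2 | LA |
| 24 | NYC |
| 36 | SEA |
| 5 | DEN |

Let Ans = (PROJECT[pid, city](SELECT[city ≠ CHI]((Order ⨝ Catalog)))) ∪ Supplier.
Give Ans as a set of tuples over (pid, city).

Natural join on pid: {(31, 25, 26, blue, ATL), (31, 35, 3, gold, ATL), (32, 32, 16, red, CHI), (32, 32, 16, red, LA), (32, 32, 16, red, NYC)}
Apply σ_{city ≠ CHI}; surviving tuples: {(31, 25, 26, blue, ATL), (31, 35, 3, gold, ATL), (32, 32, 16, red, LA), (32, 32, 16, red, NYC)}
Projecting to pid, city (1 duplicate(s) eliminated): {(31, ATL), (32, LA), (32, NYC)}
Set union of the two operands is {(13, LA), (2, LA), (24, NYC), (31, ATL), (32, LA), (32, NYC), (36, SEA), (5, DEN)}.

{(13, LA), (2, LA), (24, NYC), (31, ATL), (32, LA), (32, NYC), (36, SEA), (5, DEN)}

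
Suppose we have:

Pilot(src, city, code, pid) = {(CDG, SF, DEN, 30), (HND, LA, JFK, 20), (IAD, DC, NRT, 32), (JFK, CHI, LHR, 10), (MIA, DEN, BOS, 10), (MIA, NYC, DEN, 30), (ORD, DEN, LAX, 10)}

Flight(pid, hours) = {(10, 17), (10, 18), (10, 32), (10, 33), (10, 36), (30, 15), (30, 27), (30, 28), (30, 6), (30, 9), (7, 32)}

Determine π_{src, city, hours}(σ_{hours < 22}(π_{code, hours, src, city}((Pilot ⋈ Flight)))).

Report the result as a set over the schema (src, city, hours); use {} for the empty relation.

{(CDG, SF, 15), (CDG, SF, 6), (CDG, SF, 9), (JFK, CHI, 17), (JFK, CHI, 18), (MIA, DEN, 17), (MIA, DEN, 18), (MIA, NYC, 15), (MIA, NYC, 6), (MIA, NYC, 9), (ORD, DEN, 17), (ORD, DEN, 18)}

Joining Pilot and Flight on pid yields {(CDG, SF, DEN, 30, 15), (CDG, SF, DEN, 30, 27), (CDG, SF, DEN, 30, 28), (CDG, SF, DEN, 30, 6), (CDG, SF, DEN, 30, 9), (JFK, CHI, LHR, 10, 17), (JFK, CHI, LHR, 10, 18), (JFK, CHI, LHR, 10, 32), (JFK, CHI, LHR, 10, 33), (JFK, CHI, LHR, 10, 36), (MIA, DEN, BOS, 10, 17), (MIA, DEN, BOS, 10, 18), (MIA, DEN, BOS, 10, 32), (MIA, DEN, BOS, 10, 33), (MIA, DEN, BOS, 10, 36), (MIA, NYC, DEN, 30, 15), (MIA, NYC, DEN, 30, 27), (MIA, NYC, DEN, 30, 28), (MIA, NYC, DEN, 30, 6), (MIA, NYC, DEN, 30, 9), (ORD, DEN, LAX, 10, 17), (ORD, DEN, LAX, 10, 18), (ORD, DEN, LAX, 10, 32), (ORD, DEN, LAX, 10, 33), (ORD, DEN, LAX, 10, 36)}.
π_{code, hours, src, city} gives {(BOS, 17, MIA, DEN), (BOS, 18, MIA, DEN), (BOS, 32, MIA, DEN), (BOS, 33, MIA, DEN), (BOS, 36, MIA, DEN), (DEN, 15, CDG, SF), (DEN, 15, MIA, NYC), (DEN, 27, CDG, SF), (DEN, 27, MIA, NYC), (DEN, 28, CDG, SF), (DEN, 28, MIA, NYC), (DEN, 6, CDG, SF), (DEN, 6, MIA, NYC), (DEN, 9, CDG, SF), (DEN, 9, MIA, NYC), (LAX, 17, ORD, DEN), (LAX, 18, ORD, DEN), (LAX, 32, ORD, DEN), (LAX, 33, ORD, DEN), (LAX, 36, ORD, DEN), (LHR, 17, JFK, CHI), (LHR, 18, JFK, CHI), (LHR, 32, JFK, CHI), (LHR, 33, JFK, CHI), (LHR, 36, JFK, CHI)}.
σ[hours < 22]: keep tuples satisfying hours < 22 → {(BOS, 17, MIA, DEN), (BOS, 18, MIA, DEN), (DEN, 15, CDG, SF), (DEN, 15, MIA, NYC), (DEN, 6, CDG, SF), (DEN, 6, MIA, NYC), (DEN, 9, CDG, SF), (DEN, 9, MIA, NYC), (LAX, 17, ORD, DEN), (LAX, 18, ORD, DEN), (LHR, 17, JFK, CHI), (LHR, 18, JFK, CHI)}
π_{src, city, hours} gives {(CDG, SF, 15), (CDG, SF, 6), (CDG, SF, 9), (JFK, CHI, 17), (JFK, CHI, 18), (MIA, DEN, 17), (MIA, DEN, 18), (MIA, NYC, 15), (MIA, NYC, 6), (MIA, NYC, 9), (ORD, DEN, 17), (ORD, DEN, 18)}.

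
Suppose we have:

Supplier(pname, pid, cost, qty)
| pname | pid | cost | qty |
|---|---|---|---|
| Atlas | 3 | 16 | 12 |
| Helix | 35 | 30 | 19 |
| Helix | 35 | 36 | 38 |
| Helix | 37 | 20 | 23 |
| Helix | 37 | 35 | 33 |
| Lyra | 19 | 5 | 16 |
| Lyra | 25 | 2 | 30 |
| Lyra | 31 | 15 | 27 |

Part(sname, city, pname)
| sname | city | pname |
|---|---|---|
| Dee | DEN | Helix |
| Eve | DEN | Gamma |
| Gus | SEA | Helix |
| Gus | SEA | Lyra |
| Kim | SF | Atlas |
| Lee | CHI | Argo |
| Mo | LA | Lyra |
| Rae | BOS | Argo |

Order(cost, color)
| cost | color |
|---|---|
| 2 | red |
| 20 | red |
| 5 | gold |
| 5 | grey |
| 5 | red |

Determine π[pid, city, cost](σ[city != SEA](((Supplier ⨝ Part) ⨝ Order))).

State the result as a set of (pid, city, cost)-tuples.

{(19, LA, 5), (25, LA, 2), (37, DEN, 20)}

Natural join on pname: {(Atlas, 3, 16, 12, Kim, SF), (Helix, 35, 30, 19, Dee, DEN), (Helix, 35, 30, 19, Gus, SEA), (Helix, 35, 36, 38, Dee, DEN), (Helix, 35, 36, 38, Gus, SEA), (Helix, 37, 20, 23, Dee, DEN), (Helix, 37, 20, 23, Gus, SEA), (Helix, 37, 35, 33, Dee, DEN), (Helix, 37, 35, 33, Gus, SEA), (Lyra, 19, 5, 16, Gus, SEA), (Lyra, 19, 5, 16, Mo, LA), (Lyra, 25, 2, 30, Gus, SEA), (Lyra, 25, 2, 30, Mo, LA), (Lyra, 31, 15, 27, Gus, SEA), (Lyra, 31, 15, 27, Mo, LA)}
Natural join on cost: {(Helix, 37, 20, 23, Dee, DEN, red), (Helix, 37, 20, 23, Gus, SEA, red), (Lyra, 19, 5, 16, Gus, SEA, gold), (Lyra, 19, 5, 16, Gus, SEA, grey), (Lyra, 19, 5, 16, Gus, SEA, red), (Lyra, 19, 5, 16, Mo, LA, gold), (Lyra, 19, 5, 16, Mo, LA, grey), (Lyra, 19, 5, 16, Mo, LA, red), (Lyra, 25, 2, 30, Gus, SEA, red), (Lyra, 25, 2, 30, Mo, LA, red)}
Apply σ_{city != SEA}; surviving tuples: {(Helix, 37, 20, 23, Dee, DEN, red), (Lyra, 19, 5, 16, Mo, LA, gold), (Lyra, 19, 5, 16, Mo, LA, grey), (Lyra, 19, 5, 16, Mo, LA, red), (Lyra, 25, 2, 30, Mo, LA, red)}
Projecting to pid, city, cost (2 duplicate(s) eliminated): {(19, LA, 5), (25, LA, 2), (37, DEN, 20)}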